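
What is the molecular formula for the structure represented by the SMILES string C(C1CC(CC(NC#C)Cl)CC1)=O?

C10H14ClNO

Heavy atoms from the SMILES: 10 C, 1 Cl, 1 N, 1 O.
Implicit hydrogens by atom environment:
  5 × C: 1 H each → 5
  4 × C: 2 H each → 8
  1 × C: no H
  1 × Cl: no H
  1 × N: 1 H
  1 × O: no H
  Total hydrogens = 14.
Molecular formula: C10H14ClNO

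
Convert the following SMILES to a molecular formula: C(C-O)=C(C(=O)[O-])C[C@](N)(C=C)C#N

Heavy atoms from the SMILES: 9 C, 2 N, 3 O.
Implicit hydrogens by atom environment:
  4 × C: no H
  3 × C: 2 H each → 6
  2 × C: 1 H each → 2
  1 × N: 2 H
  1 × N: no H
  1 × O: 1 H
  1 × O: no H
  1 × O (charge -1): no H
  Total hydrogens = 11.
Net charge -1.
Molecular formula: C9H11N2O3-

C9H11N2O3-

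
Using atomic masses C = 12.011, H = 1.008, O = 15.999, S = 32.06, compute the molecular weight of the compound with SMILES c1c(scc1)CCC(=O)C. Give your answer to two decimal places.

154.23

Molecular formula: C8H10OS.
M = 8×12.011 + 10×1.008 + 1×15.999 + 1×32.06 = 154.23 g/mol.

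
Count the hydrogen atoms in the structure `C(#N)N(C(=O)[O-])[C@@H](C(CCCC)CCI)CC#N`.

Hydrogens are implicit in SMILES; fill each atom to its normal valence:
  6 × C: 2 H each → 12
  3 × C: no H
  3 × N: no H
  2 × C: 1 H each → 2
  1 × C: 3 H
  1 × I: no H
  1 × O: no H
  1 × O (charge -1): no H
  Total hydrogens = 17.

17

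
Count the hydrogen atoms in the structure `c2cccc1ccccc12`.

Hydrogens are implicit in SMILES; fill each atom to its normal valence:
  8 × C (aromatic): 1 H each → 8
  2 × C (aromatic): no H
  Total hydrogens = 8.

8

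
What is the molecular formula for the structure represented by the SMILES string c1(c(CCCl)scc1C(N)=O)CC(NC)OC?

C11H17ClN2O2S

Heavy atoms from the SMILES: 11 C, 1 Cl, 2 N, 2 O, 1 S.
Implicit hydrogens by atom environment:
  3 × C: 2 H each → 6
  3 × C (aromatic): no H
  2 × C: 3 H each → 6
  2 × O: no H
  1 × C (aromatic): 1 H
  1 × C: 1 H
  1 × C: no H
  1 × Cl: no H
  1 × N: 2 H
  1 × N: 1 H
  1 × S (aromatic): no H
  Total hydrogens = 17.
Molecular formula: C11H17ClN2O2S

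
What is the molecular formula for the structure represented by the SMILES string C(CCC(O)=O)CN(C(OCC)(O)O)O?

C8H17NO6

Heavy atoms from the SMILES: 8 C, 1 N, 6 O.
Implicit hydrogens by atom environment:
  5 × C: 2 H each → 10
  4 × O: 1 H each → 4
  2 × C: no H
  2 × O: no H
  1 × C: 3 H
  1 × N: no H
  Total hydrogens = 17.
Molecular formula: C8H17NO6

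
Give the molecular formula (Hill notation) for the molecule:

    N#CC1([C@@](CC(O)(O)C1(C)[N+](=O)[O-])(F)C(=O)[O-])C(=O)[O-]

Heavy atoms from the SMILES: 9 C, 1 F, 2 N, 8 O.
Implicit hydrogens by atom environment:
  7 × C: no H
  3 × O: no H
  3 × O (charge -1): no H
  2 × O: 1 H each → 2
  1 × C: 3 H
  1 × C: 2 H
  1 × F: no H
  1 × N (charge +1): no H
  1 × N: no H
  Total hydrogens = 7.
Net charge -2.
Molecular formula: [C9H7FN2O8]2-

[C9H7FN2O8]2-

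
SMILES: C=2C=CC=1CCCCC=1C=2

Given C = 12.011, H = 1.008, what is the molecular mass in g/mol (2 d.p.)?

Molecular formula: C10H12.
M = 10×12.011 + 12×1.008 = 132.21 g/mol.

132.21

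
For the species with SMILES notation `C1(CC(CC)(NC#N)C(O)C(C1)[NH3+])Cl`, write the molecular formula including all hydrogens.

Heavy atoms from the SMILES: 9 C, 1 Cl, 3 N, 1 O.
Implicit hydrogens by atom environment:
  3 × C: 2 H each → 6
  3 × C: 1 H each → 3
  2 × C: no H
  1 × C: 3 H
  1 × Cl: no H
  1 × N (charge +1): 3 H
  1 × N: 1 H
  1 × N: no H
  1 × O: 1 H
  Total hydrogens = 17.
Net charge +1.
Molecular formula: C9H17ClN3O+

C9H17ClN3O+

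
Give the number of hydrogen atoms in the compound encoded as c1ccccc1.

6

Hydrogens are implicit in SMILES; fill each atom to its normal valence:
  6 × C (aromatic): 1 H each → 6
  Total hydrogens = 6.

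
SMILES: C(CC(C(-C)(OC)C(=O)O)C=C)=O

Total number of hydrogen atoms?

14

Hydrogens are implicit in SMILES; fill each atom to its normal valence:
  3 × C: 1 H each → 3
  3 × O: no H
  2 × C: 3 H each → 6
  2 × C: 2 H each → 4
  2 × C: no H
  1 × O: 1 H
  Total hydrogens = 14.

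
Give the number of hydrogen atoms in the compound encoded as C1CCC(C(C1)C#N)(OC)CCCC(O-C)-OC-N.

Hydrogens are implicit in SMILES; fill each atom to its normal valence:
  8 × C: 2 H each → 16
  3 × O: no H
  2 × C: 3 H each → 6
  2 × C: 1 H each → 2
  2 × C: no H
  1 × N: 2 H
  1 × N: no H
  Total hydrogens = 26.

26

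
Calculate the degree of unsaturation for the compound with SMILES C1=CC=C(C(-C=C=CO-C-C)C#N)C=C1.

Molecular formula from the SMILES: C13H13NO.
DoU = (2C + 2 + N − H − X)/2 = (2·13 + 2 + 1 − 13 − 0)/2 = 16/2 = 8.
(Structurally: 1 ring(s) + 7 π bond(s) = 8.)

8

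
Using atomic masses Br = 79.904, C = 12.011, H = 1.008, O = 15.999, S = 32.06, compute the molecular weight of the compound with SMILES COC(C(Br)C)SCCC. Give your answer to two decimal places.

Molecular formula: C7H15BrOS.
M = 1×79.904 + 7×12.011 + 15×1.008 + 1×15.999 + 1×32.06 = 227.16 g/mol.

227.16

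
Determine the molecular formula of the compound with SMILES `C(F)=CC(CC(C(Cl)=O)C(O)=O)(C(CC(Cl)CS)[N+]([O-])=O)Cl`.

Heavy atoms from the SMILES: 11 C, 3 Cl, 1 F, 1 N, 5 O, 1 S.
Implicit hydrogens by atom environment:
  5 × C: 1 H each → 5
  3 × C: 2 H each → 6
  3 × C: no H
  3 × Cl: no H
  3 × O: no H
  1 × F: no H
  1 × N (charge +1): no H
  1 × O: 1 H
  1 × O (charge -1): no H
  1 × S: 1 H
  Total hydrogens = 13.
Molecular formula: C11H13Cl3FNO5S

C11H13Cl3FNO5S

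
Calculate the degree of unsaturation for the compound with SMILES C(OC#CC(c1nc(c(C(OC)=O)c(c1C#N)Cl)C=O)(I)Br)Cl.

10

Molecular formula from the SMILES: C13H6BrCl2IN2O4.
DoU = (2C + 2 + N − H − X)/2 = (2·13 + 2 + 2 − 6 − 4)/2 = 20/2 = 10.
(Structurally: 1 ring(s) + 9 π bond(s) = 10.)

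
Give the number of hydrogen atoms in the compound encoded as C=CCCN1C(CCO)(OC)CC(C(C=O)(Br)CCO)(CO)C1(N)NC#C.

30

Hydrogens are implicit in SMILES; fill each atom to its normal valence:
  9 × C: 2 H each → 18
  5 × C: no H
  3 × C: 1 H each → 3
  3 × O: 1 H each → 3
  2 × O: no H
  1 × Br: no H
  1 × C: 3 H
  1 × N: 2 H
  1 × N: 1 H
  1 × N: no H
  Total hydrogens = 30.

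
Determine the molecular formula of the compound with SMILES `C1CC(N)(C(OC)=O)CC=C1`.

Heavy atoms from the SMILES: 8 C, 1 N, 2 O.
Implicit hydrogens by atom environment:
  3 × C: 2 H each → 6
  2 × C: 1 H each → 2
  2 × C: no H
  2 × O: no H
  1 × C: 3 H
  1 × N: 2 H
  Total hydrogens = 13.
Molecular formula: C8H13NO2

C8H13NO2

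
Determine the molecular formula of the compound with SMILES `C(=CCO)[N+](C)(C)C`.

C6H14NO+

Heavy atoms from the SMILES: 6 C, 1 N, 1 O.
Implicit hydrogens by atom environment:
  3 × C: 3 H each → 9
  2 × C: 1 H each → 2
  1 × C: 2 H
  1 × N (charge +1): no H
  1 × O: 1 H
  Total hydrogens = 14.
Net charge +1.
Molecular formula: C6H14NO+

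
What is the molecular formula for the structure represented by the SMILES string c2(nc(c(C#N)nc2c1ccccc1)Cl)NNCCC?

C14H14ClN5

Heavy atoms from the SMILES: 14 C, 1 Cl, 5 N.
Implicit hydrogens by atom environment:
  5 × C (aromatic): 1 H each → 5
  5 × C (aromatic): no H
  2 × C: 2 H each → 4
  2 × N: 1 H each → 2
  2 × N (aromatic): no H
  1 × C: 3 H
  1 × C: no H
  1 × Cl: no H
  1 × N: no H
  Total hydrogens = 14.
Molecular formula: C14H14ClN5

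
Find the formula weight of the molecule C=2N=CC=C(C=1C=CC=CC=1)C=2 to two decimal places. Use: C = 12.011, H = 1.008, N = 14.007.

Molecular formula: C11H9N.
M = 11×12.011 + 9×1.008 + 1×14.007 = 155.20 g/mol.

155.20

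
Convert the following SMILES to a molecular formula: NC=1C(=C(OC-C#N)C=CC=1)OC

Heavy atoms from the SMILES: 9 C, 2 N, 2 O.
Implicit hydrogens by atom environment:
  3 × C (aromatic): 1 H each → 3
  3 × C (aromatic): no H
  2 × O: no H
  1 × C: 3 H
  1 × C: 2 H
  1 × C: no H
  1 × N: 2 H
  1 × N: no H
  Total hydrogens = 10.
Molecular formula: C9H10N2O2

C9H10N2O2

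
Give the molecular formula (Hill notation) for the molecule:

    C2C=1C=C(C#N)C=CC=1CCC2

Heavy atoms from the SMILES: 11 C, 1 N.
Implicit hydrogens by atom environment:
  4 × C: 2 H each → 8
  3 × C (aromatic): 1 H each → 3
  3 × C (aromatic): no H
  1 × C: no H
  1 × N: no H
  Total hydrogens = 11.
Molecular formula: C11H11N

C11H11N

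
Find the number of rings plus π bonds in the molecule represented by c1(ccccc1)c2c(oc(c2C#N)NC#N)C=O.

12

Molecular formula from the SMILES: C13H7N3O2.
DoU = (2C + 2 + N − H − X)/2 = (2·13 + 2 + 3 − 7 − 0)/2 = 24/2 = 12.
(Structurally: 2 ring(s) + 10 π bond(s) = 12.)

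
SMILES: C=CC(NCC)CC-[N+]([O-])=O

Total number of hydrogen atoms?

14

Hydrogens are implicit in SMILES; fill each atom to its normal valence:
  4 × C: 2 H each → 8
  2 × C: 1 H each → 2
  1 × C: 3 H
  1 × N: 1 H
  1 × N (charge +1): no H
  1 × O: no H
  1 × O (charge -1): no H
  Total hydrogens = 14.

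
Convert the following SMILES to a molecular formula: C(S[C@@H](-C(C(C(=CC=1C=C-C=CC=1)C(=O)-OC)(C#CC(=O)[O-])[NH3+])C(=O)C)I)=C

C20H20INO5S

Heavy atoms from the SMILES: 20 C, 1 I, 1 N, 5 O, 1 S.
Implicit hydrogens by atom environment:
  7 × C: no H
  5 × C (aromatic): 1 H each → 5
  4 × C: 1 H each → 4
  4 × O: no H
  2 × C: 3 H each → 6
  1 × C: 2 H
  1 × C (aromatic): no H
  1 × I: no H
  1 × N (charge +1): 3 H
  1 × O (charge -1): no H
  1 × S: no H
  Total hydrogens = 20.
Molecular formula: C20H20INO5S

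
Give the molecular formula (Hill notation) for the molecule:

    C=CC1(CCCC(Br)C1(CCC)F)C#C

Heavy atoms from the SMILES: 1 Br, 13 C, 1 F.
Implicit hydrogens by atom environment:
  6 × C: 2 H each → 12
  3 × C: 1 H each → 3
  3 × C: no H
  1 × Br: no H
  1 × C: 3 H
  1 × F: no H
  Total hydrogens = 18.
Molecular formula: C13H18BrF

C13H18BrF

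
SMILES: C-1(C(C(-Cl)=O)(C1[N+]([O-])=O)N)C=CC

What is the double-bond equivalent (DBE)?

Molecular formula from the SMILES: C7H9ClN2O3.
DoU = (2C + 2 + N − H − X)/2 = (2·7 + 2 + 2 − 9 − 1)/2 = 8/2 = 4.
(Structurally: 1 ring(s) + 3 π bond(s) = 4.)

4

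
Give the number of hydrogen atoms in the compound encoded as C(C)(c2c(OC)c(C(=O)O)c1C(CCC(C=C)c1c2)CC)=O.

Hydrogens are implicit in SMILES; fill each atom to its normal valence:
  5 × C (aromatic): no H
  4 × C: 2 H each → 8
  3 × C: 3 H each → 9
  3 × C: 1 H each → 3
  3 × O: no H
  2 × C: no H
  1 × C (aromatic): 1 H
  1 × O: 1 H
  Total hydrogens = 22.

22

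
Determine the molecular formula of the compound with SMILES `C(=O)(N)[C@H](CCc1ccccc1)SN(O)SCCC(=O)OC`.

C14H20N2O4S2

Heavy atoms from the SMILES: 14 C, 2 N, 4 O, 2 S.
Implicit hydrogens by atom environment:
  5 × C (aromatic): 1 H each → 5
  4 × C: 2 H each → 8
  3 × O: no H
  2 × C: no H
  2 × S: no H
  1 × C: 3 H
  1 × C: 1 H
  1 × C (aromatic): no H
  1 × N: 2 H
  1 × N: no H
  1 × O: 1 H
  Total hydrogens = 20.
Molecular formula: C14H20N2O4S2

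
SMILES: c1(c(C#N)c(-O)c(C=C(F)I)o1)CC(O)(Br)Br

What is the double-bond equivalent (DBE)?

6

Molecular formula from the SMILES: C9H5Br2FINO3.
DoU = (2C + 2 + N − H − X)/2 = (2·9 + 2 + 1 − 5 − 4)/2 = 12/2 = 6.
(Structurally: 1 ring(s) + 5 π bond(s) = 6.)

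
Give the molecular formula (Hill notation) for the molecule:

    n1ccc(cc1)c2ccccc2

Heavy atoms from the SMILES: 11 C, 1 N.
Implicit hydrogens by atom environment:
  9 × C (aromatic): 1 H each → 9
  2 × C (aromatic): no H
  1 × N (aromatic): no H
  Total hydrogens = 9.
Molecular formula: C11H9N

C11H9N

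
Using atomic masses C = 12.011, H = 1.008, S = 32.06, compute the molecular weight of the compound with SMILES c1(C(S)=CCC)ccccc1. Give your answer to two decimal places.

164.27

Molecular formula: C10H12S.
M = 10×12.011 + 12×1.008 + 1×32.06 = 164.27 g/mol.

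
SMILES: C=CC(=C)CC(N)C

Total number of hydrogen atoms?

Hydrogens are implicit in SMILES; fill each atom to its normal valence:
  3 × C: 2 H each → 6
  2 × C: 1 H each → 2
  1 × C: 3 H
  1 × C: no H
  1 × N: 2 H
  Total hydrogens = 13.

13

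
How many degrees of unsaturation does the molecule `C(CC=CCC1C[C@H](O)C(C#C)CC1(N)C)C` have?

4

Molecular formula from the SMILES: C15H25NO.
DoU = (2C + 2 + N − H − X)/2 = (2·15 + 2 + 1 − 25 − 0)/2 = 8/2 = 4.
(Structurally: 1 ring(s) + 3 π bond(s) = 4.)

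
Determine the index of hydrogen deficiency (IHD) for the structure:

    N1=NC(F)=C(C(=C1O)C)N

4

Molecular formula from the SMILES: C5H6FN3O.
DoU = (2C + 2 + N − H − X)/2 = (2·5 + 2 + 3 − 6 − 1)/2 = 8/2 = 4.
(Structurally: 1 ring(s) + 3 π bond(s) = 4.)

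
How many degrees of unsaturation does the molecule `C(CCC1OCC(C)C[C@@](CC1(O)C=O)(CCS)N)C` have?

Molecular formula from the SMILES: C15H29NO3S.
DoU = (2C + 2 + N − H − X)/2 = (2·15 + 2 + 1 − 29 − 0)/2 = 4/2 = 2.
(Structurally: 1 ring(s) + 1 π bond(s) = 2.)

2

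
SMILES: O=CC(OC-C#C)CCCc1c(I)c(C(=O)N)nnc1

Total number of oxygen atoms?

3

The symbol for oxygen appears 3 times in the SMILES.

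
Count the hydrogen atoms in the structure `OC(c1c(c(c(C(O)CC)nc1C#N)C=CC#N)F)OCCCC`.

20

Hydrogens are implicit in SMILES; fill each atom to its normal valence:
  5 × C (aromatic): no H
  4 × C: 2 H each → 8
  4 × C: 1 H each → 4
  2 × C: 3 H each → 6
  2 × C: no H
  2 × N: no H
  2 × O: 1 H each → 2
  1 × F: no H
  1 × N (aromatic): no H
  1 × O: no H
  Total hydrogens = 20.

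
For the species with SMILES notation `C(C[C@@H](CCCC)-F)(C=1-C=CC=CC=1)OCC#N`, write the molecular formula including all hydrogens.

Heavy atoms from the SMILES: 15 C, 1 F, 1 N, 1 O.
Implicit hydrogens by atom environment:
  5 × C: 2 H each → 10
  5 × C (aromatic): 1 H each → 5
  2 × C: 1 H each → 2
  1 × C: 3 H
  1 × C (aromatic): no H
  1 × C: no H
  1 × F: no H
  1 × N: no H
  1 × O: no H
  Total hydrogens = 20.
Molecular formula: C15H20FNO

C15H20FNO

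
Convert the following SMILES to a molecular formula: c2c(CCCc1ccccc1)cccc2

C15H16

Heavy atoms from the SMILES: 15 C.
Implicit hydrogens by atom environment:
  10 × C (aromatic): 1 H each → 10
  3 × C: 2 H each → 6
  2 × C (aromatic): no H
  Total hydrogens = 16.
Molecular formula: C15H16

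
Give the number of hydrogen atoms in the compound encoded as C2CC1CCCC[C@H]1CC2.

18

Hydrogens are implicit in SMILES; fill each atom to its normal valence:
  8 × C: 2 H each → 16
  2 × C: 1 H each → 2
  Total hydrogens = 18.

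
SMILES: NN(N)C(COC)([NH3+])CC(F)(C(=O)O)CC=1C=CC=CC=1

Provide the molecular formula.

C13H22FN4O3+

Heavy atoms from the SMILES: 13 C, 1 F, 4 N, 3 O.
Implicit hydrogens by atom environment:
  5 × C (aromatic): 1 H each → 5
  3 × C: 2 H each → 6
  3 × C: no H
  2 × N: 2 H each → 4
  2 × O: no H
  1 × C: 3 H
  1 × C (aromatic): no H
  1 × F: no H
  1 × N (charge +1): 3 H
  1 × N: no H
  1 × O: 1 H
  Total hydrogens = 22.
Net charge +1.
Molecular formula: C13H22FN4O3+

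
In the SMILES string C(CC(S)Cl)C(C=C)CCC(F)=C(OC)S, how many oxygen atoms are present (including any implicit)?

The symbol for oxygen appears 1 time in the SMILES.

1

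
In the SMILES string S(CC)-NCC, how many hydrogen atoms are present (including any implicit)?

11

Hydrogens are implicit in SMILES; fill each atom to its normal valence:
  2 × C: 3 H each → 6
  2 × C: 2 H each → 4
  1 × N: 1 H
  1 × S: no H
  Total hydrogens = 11.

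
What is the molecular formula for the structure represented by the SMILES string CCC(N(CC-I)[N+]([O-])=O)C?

C6H13IN2O2

Heavy atoms from the SMILES: 6 C, 1 I, 2 N, 2 O.
Implicit hydrogens by atom environment:
  3 × C: 2 H each → 6
  2 × C: 3 H each → 6
  1 × C: 1 H
  1 × I: no H
  1 × N: no H
  1 × N (charge +1): no H
  1 × O: no H
  1 × O (charge -1): no H
  Total hydrogens = 13.
Molecular formula: C6H13IN2O2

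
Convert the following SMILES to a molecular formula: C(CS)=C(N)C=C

Heavy atoms from the SMILES: 5 C, 1 N, 1 S.
Implicit hydrogens by atom environment:
  2 × C: 2 H each → 4
  2 × C: 1 H each → 2
  1 × C: no H
  1 × N: 2 H
  1 × S: 1 H
  Total hydrogens = 9.
Molecular formula: C5H9NS

C5H9NS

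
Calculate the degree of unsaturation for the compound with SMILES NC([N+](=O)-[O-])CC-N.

1

Molecular formula from the SMILES: C3H9N3O2.
DoU = (2C + 2 + N − H − X)/2 = (2·3 + 2 + 3 − 9 − 0)/2 = 2/2 = 1.
(Structurally: 0 ring(s) + 1 π bond(s) = 1.)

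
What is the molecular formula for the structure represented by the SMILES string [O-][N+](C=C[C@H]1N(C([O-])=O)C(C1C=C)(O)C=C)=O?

C10H11N2O5-

Heavy atoms from the SMILES: 10 C, 2 N, 5 O.
Implicit hydrogens by atom environment:
  6 × C: 1 H each → 6
  2 × C: 2 H each → 4
  2 × C: no H
  2 × O: no H
  2 × O (charge -1): no H
  1 × N: no H
  1 × N (charge +1): no H
  1 × O: 1 H
  Total hydrogens = 11.
Net charge -1.
Molecular formula: C10H11N2O5-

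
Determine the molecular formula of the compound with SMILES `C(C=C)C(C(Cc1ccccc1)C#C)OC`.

Heavy atoms from the SMILES: 15 C, 1 O.
Implicit hydrogens by atom environment:
  5 × C (aromatic): 1 H each → 5
  4 × C: 1 H each → 4
  3 × C: 2 H each → 6
  1 × C: 3 H
  1 × C: no H
  1 × C (aromatic): no H
  1 × O: no H
  Total hydrogens = 18.
Molecular formula: C15H18O

C15H18O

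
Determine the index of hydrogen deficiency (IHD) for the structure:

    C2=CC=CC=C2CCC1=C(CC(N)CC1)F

Molecular formula from the SMILES: C14H18FN.
DoU = (2C + 2 + N − H − X)/2 = (2·14 + 2 + 1 − 18 − 1)/2 = 12/2 = 6.
(Structurally: 2 ring(s) + 4 π bond(s) = 6.)

6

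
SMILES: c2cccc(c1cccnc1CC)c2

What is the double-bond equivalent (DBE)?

8

Molecular formula from the SMILES: C13H13N.
DoU = (2C + 2 + N − H − X)/2 = (2·13 + 2 + 1 − 13 − 0)/2 = 16/2 = 8.
(Structurally: 2 ring(s) + 6 π bond(s) = 8.)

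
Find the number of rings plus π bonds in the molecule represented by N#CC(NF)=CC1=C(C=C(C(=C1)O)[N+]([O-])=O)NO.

8

Molecular formula from the SMILES: C9H7FN4O4.
DoU = (2C + 2 + N − H − X)/2 = (2·9 + 2 + 4 − 7 − 1)/2 = 16/2 = 8.
(Structurally: 1 ring(s) + 7 π bond(s) = 8.)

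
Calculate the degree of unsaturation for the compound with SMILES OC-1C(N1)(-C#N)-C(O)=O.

4

Molecular formula from the SMILES: C4H4N2O3.
DoU = (2C + 2 + N − H − X)/2 = (2·4 + 2 + 2 − 4 − 0)/2 = 8/2 = 4.
(Structurally: 1 ring(s) + 3 π bond(s) = 4.)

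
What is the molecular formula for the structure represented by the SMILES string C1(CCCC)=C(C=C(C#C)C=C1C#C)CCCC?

Heavy atoms from the SMILES: 18 C.
Implicit hydrogens by atom environment:
  6 × C: 2 H each → 12
  4 × C (aromatic): no H
  2 × C: 3 H each → 6
  2 × C (aromatic): 1 H each → 2
  2 × C: 1 H each → 2
  2 × C: no H
  Total hydrogens = 22.
Molecular formula: C18H22

C18H22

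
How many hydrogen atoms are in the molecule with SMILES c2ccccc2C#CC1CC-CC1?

14

Hydrogens are implicit in SMILES; fill each atom to its normal valence:
  5 × C (aromatic): 1 H each → 5
  4 × C: 2 H each → 8
  2 × C: no H
  1 × C: 1 H
  1 × C (aromatic): no H
  Total hydrogens = 14.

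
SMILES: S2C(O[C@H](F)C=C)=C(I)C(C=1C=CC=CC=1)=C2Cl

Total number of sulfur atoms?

1

The symbol for sulfur appears 1 time in the SMILES.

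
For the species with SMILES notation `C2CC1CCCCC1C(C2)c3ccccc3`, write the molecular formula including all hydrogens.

Heavy atoms from the SMILES: 16 C.
Implicit hydrogens by atom environment:
  7 × C: 2 H each → 14
  5 × C (aromatic): 1 H each → 5
  3 × C: 1 H each → 3
  1 × C (aromatic): no H
  Total hydrogens = 22.
Molecular formula: C16H22

C16H22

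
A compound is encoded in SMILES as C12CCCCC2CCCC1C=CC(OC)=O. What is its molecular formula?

C14H22O2

Heavy atoms from the SMILES: 14 C, 2 O.
Implicit hydrogens by atom environment:
  7 × C: 2 H each → 14
  5 × C: 1 H each → 5
  2 × O: no H
  1 × C: 3 H
  1 × C: no H
  Total hydrogens = 22.
Molecular formula: C14H22O2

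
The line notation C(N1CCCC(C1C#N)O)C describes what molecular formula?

C8H14N2O

Heavy atoms from the SMILES: 8 C, 2 N, 1 O.
Implicit hydrogens by atom environment:
  4 × C: 2 H each → 8
  2 × C: 1 H each → 2
  2 × N: no H
  1 × C: 3 H
  1 × C: no H
  1 × O: 1 H
  Total hydrogens = 14.
Molecular formula: C8H14N2O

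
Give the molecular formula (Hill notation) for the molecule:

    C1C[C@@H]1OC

C4H8O

Heavy atoms from the SMILES: 4 C, 1 O.
Implicit hydrogens by atom environment:
  2 × C: 2 H each → 4
  1 × C: 3 H
  1 × C: 1 H
  1 × O: no H
  Total hydrogens = 8.
Molecular formula: C4H8O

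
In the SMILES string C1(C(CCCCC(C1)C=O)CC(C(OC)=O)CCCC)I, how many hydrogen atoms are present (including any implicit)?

Hydrogens are implicit in SMILES; fill each atom to its normal valence:
  9 × C: 2 H each → 18
  5 × C: 1 H each → 5
  3 × O: no H
  2 × C: 3 H each → 6
  1 × C: no H
  1 × I: no H
  Total hydrogens = 29.

29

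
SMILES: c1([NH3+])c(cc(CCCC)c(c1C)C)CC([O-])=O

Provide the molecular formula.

Heavy atoms from the SMILES: 14 C, 1 N, 2 O.
Implicit hydrogens by atom environment:
  5 × C (aromatic): no H
  4 × C: 2 H each → 8
  3 × C: 3 H each → 9
  1 × C (aromatic): 1 H
  1 × C: no H
  1 × N (charge +1): 3 H
  1 × O: no H
  1 × O (charge -1): no H
  Total hydrogens = 21.
Molecular formula: C14H21NO2

C14H21NO2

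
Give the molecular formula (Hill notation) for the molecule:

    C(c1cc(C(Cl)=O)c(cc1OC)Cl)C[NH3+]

C10H12Cl2NO2+

Heavy atoms from the SMILES: 10 C, 2 Cl, 1 N, 2 O.
Implicit hydrogens by atom environment:
  4 × C (aromatic): no H
  2 × C: 2 H each → 4
  2 × C (aromatic): 1 H each → 2
  2 × Cl: no H
  2 × O: no H
  1 × C: 3 H
  1 × C: no H
  1 × N (charge +1): 3 H
  Total hydrogens = 12.
Net charge +1.
Molecular formula: C10H12Cl2NO2+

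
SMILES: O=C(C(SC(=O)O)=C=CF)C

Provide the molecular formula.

Heavy atoms from the SMILES: 6 C, 1 F, 3 O, 1 S.
Implicit hydrogens by atom environment:
  4 × C: no H
  2 × O: no H
  1 × C: 3 H
  1 × C: 1 H
  1 × F: no H
  1 × O: 1 H
  1 × S: no H
  Total hydrogens = 5.
Molecular formula: C6H5FO3S

C6H5FO3S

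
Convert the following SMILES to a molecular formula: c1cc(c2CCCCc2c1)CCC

C13H18

Heavy atoms from the SMILES: 13 C.
Implicit hydrogens by atom environment:
  6 × C: 2 H each → 12
  3 × C (aromatic): 1 H each → 3
  3 × C (aromatic): no H
  1 × C: 3 H
  Total hydrogens = 18.
Molecular formula: C13H18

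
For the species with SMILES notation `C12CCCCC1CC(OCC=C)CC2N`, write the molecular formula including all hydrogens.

C13H23NO

Heavy atoms from the SMILES: 13 C, 1 N, 1 O.
Implicit hydrogens by atom environment:
  8 × C: 2 H each → 16
  5 × C: 1 H each → 5
  1 × N: 2 H
  1 × O: no H
  Total hydrogens = 23.
Molecular formula: C13H23NO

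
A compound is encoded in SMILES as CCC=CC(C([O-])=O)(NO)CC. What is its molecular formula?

C8H14NO3-

Heavy atoms from the SMILES: 8 C, 1 N, 3 O.
Implicit hydrogens by atom environment:
  2 × C: 3 H each → 6
  2 × C: 2 H each → 4
  2 × C: 1 H each → 2
  2 × C: no H
  1 × N: 1 H
  1 × O: 1 H
  1 × O: no H
  1 × O (charge -1): no H
  Total hydrogens = 14.
Net charge -1.
Molecular formula: C8H14NO3-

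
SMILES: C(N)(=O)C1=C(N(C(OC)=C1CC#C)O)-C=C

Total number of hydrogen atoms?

Hydrogens are implicit in SMILES; fill each atom to its normal valence:
  4 × C (aromatic): no H
  2 × C: 2 H each → 4
  2 × C: 1 H each → 2
  2 × C: no H
  2 × O: no H
  1 × C: 3 H
  1 × N: 2 H
  1 × N (aromatic): no H
  1 × O: 1 H
  Total hydrogens = 12.

12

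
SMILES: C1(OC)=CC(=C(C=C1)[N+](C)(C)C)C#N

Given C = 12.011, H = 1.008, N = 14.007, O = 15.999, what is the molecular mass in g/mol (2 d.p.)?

Molecular formula: C11H15N2O+.
M = 11×12.011 + 15×1.008 + 2×14.007 + 1×15.999 = 191.25 g/mol.

191.25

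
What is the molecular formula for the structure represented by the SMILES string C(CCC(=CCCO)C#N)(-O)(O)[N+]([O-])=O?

Heavy atoms from the SMILES: 8 C, 2 N, 5 O.
Implicit hydrogens by atom environment:
  4 × C: 2 H each → 8
  3 × C: no H
  3 × O: 1 H each → 3
  1 × C: 1 H
  1 × N (charge +1): no H
  1 × N: no H
  1 × O: no H
  1 × O (charge -1): no H
  Total hydrogens = 12.
Molecular formula: C8H12N2O5

C8H12N2O5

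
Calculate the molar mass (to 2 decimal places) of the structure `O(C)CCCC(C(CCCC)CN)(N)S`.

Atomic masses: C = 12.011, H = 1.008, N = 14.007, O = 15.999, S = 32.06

234.40

Molecular formula: C11H26N2OS.
M = 11×12.011 + 26×1.008 + 2×14.007 + 1×15.999 + 1×32.06 = 234.40 g/mol.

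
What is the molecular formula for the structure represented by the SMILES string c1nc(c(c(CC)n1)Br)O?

C6H7BrN2O

Heavy atoms from the SMILES: 1 Br, 6 C, 2 N, 1 O.
Implicit hydrogens by atom environment:
  3 × C (aromatic): no H
  2 × N (aromatic): no H
  1 × Br: no H
  1 × C: 3 H
  1 × C: 2 H
  1 × C (aromatic): 1 H
  1 × O: 1 H
  Total hydrogens = 7.
Molecular formula: C6H7BrN2O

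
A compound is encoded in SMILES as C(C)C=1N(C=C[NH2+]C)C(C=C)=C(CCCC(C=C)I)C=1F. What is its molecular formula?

C17H25FIN2+

Heavy atoms from the SMILES: 17 C, 1 F, 1 I, 2 N.
Implicit hydrogens by atom environment:
  6 × C: 2 H each → 12
  5 × C: 1 H each → 5
  4 × C (aromatic): no H
  2 × C: 3 H each → 6
  1 × F: no H
  1 × I: no H
  1 × N (charge +1): 2 H
  1 × N (aromatic): no H
  Total hydrogens = 25.
Net charge +1.
Molecular formula: C17H25FIN2+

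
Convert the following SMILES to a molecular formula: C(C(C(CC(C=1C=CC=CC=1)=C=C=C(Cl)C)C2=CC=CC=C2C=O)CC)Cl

C24H24Cl2O

Heavy atoms from the SMILES: 24 C, 2 Cl, 1 O.
Implicit hydrogens by atom environment:
  9 × C (aromatic): 1 H each → 9
  4 × C: no H
  3 × C: 2 H each → 6
  3 × C: 1 H each → 3
  3 × C (aromatic): no H
  2 × C: 3 H each → 6
  2 × Cl: no H
  1 × O: no H
  Total hydrogens = 24.
Molecular formula: C24H24Cl2O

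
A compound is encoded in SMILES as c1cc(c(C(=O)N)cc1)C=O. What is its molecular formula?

C8H7NO2

Heavy atoms from the SMILES: 8 C, 1 N, 2 O.
Implicit hydrogens by atom environment:
  4 × C (aromatic): 1 H each → 4
  2 × C (aromatic): no H
  2 × O: no H
  1 × C: 1 H
  1 × C: no H
  1 × N: 2 H
  Total hydrogens = 7.
Molecular formula: C8H7NO2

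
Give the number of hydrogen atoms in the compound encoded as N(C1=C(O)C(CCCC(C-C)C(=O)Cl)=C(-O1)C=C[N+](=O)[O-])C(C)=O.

Hydrogens are implicit in SMILES; fill each atom to its normal valence:
  4 × C: 2 H each → 8
  4 × C (aromatic): no H
  3 × C: 1 H each → 3
  3 × O: no H
  2 × C: 3 H each → 6
  2 × C: no H
  1 × Cl: no H
  1 × N: 1 H
  1 × N (charge +1): no H
  1 × O: 1 H
  1 × O (aromatic): no H
  1 × O (charge -1): no H
  Total hydrogens = 19.

19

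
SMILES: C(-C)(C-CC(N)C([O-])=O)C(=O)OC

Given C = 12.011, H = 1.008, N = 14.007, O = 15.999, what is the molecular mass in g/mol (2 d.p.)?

Molecular formula: C8H14NO4-.
M = 8×12.011 + 14×1.008 + 1×14.007 + 4×15.999 = 188.20 g/mol.

188.20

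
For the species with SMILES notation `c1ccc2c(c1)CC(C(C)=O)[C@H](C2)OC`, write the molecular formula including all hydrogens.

C13H16O2

Heavy atoms from the SMILES: 13 C, 2 O.
Implicit hydrogens by atom environment:
  4 × C (aromatic): 1 H each → 4
  2 × C: 3 H each → 6
  2 × C: 2 H each → 4
  2 × C: 1 H each → 2
  2 × C (aromatic): no H
  2 × O: no H
  1 × C: no H
  Total hydrogens = 16.
Molecular formula: C13H16O2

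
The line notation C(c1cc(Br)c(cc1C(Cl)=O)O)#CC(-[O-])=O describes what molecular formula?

C10H3BrClO4-

Heavy atoms from the SMILES: 1 Br, 10 C, 1 Cl, 4 O.
Implicit hydrogens by atom environment:
  4 × C (aromatic): no H
  4 × C: no H
  2 × C (aromatic): 1 H each → 2
  2 × O: no H
  1 × Br: no H
  1 × Cl: no H
  1 × O: 1 H
  1 × O (charge -1): no H
  Total hydrogens = 3.
Net charge -1.
Molecular formula: C10H3BrClO4-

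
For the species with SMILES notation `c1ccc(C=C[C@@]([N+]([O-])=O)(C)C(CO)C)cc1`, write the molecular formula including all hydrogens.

Heavy atoms from the SMILES: 13 C, 1 N, 3 O.
Implicit hydrogens by atom environment:
  5 × C (aromatic): 1 H each → 5
  3 × C: 1 H each → 3
  2 × C: 3 H each → 6
  1 × C: 2 H
  1 × C: no H
  1 × C (aromatic): no H
  1 × N (charge +1): no H
  1 × O: 1 H
  1 × O: no H
  1 × O (charge -1): no H
  Total hydrogens = 17.
Molecular formula: C13H17NO3

C13H17NO3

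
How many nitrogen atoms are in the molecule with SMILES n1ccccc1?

1

The symbol for nitrogen appears 1 time in the SMILES.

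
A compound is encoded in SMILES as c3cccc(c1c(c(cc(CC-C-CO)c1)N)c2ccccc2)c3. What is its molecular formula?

C22H23NO

Heavy atoms from the SMILES: 22 C, 1 N, 1 O.
Implicit hydrogens by atom environment:
  12 × C (aromatic): 1 H each → 12
  6 × C (aromatic): no H
  4 × C: 2 H each → 8
  1 × N: 2 H
  1 × O: 1 H
  Total hydrogens = 23.
Molecular formula: C22H23NO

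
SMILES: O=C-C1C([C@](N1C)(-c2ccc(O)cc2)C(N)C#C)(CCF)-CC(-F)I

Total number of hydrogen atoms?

Hydrogens are implicit in SMILES; fill each atom to its normal valence:
  5 × C: 1 H each → 5
  4 × C (aromatic): 1 H each → 4
  3 × C: 2 H each → 6
  3 × C: no H
  2 × C (aromatic): no H
  2 × F: no H
  1 × C: 3 H
  1 × I: no H
  1 × N: 2 H
  1 × N: no H
  1 × O: 1 H
  1 × O: no H
  Total hydrogens = 21.

21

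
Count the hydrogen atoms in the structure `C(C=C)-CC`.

Hydrogens are implicit in SMILES; fill each atom to its normal valence:
  3 × C: 2 H each → 6
  1 × C: 3 H
  1 × C: 1 H
  Total hydrogens = 10.

10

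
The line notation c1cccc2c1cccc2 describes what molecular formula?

Heavy atoms from the SMILES: 10 C.
Implicit hydrogens by atom environment:
  8 × C (aromatic): 1 H each → 8
  2 × C (aromatic): no H
  Total hydrogens = 8.
Molecular formula: C10H8

C10H8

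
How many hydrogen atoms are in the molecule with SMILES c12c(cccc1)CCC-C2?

Hydrogens are implicit in SMILES; fill each atom to its normal valence:
  4 × C: 2 H each → 8
  4 × C (aromatic): 1 H each → 4
  2 × C (aromatic): no H
  Total hydrogens = 12.

12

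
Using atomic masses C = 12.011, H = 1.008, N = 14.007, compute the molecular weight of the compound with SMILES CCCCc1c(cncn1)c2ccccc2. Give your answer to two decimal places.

212.30

Molecular formula: C14H16N2.
M = 14×12.011 + 16×1.008 + 2×14.007 = 212.30 g/mol.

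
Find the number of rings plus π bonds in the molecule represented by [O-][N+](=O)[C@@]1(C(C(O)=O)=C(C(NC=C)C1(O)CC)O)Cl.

5

Molecular formula from the SMILES: C10H13ClN2O6.
DoU = (2C + 2 + N − H − X)/2 = (2·10 + 2 + 2 − 13 − 1)/2 = 10/2 = 5.
(Structurally: 1 ring(s) + 4 π bond(s) = 5.)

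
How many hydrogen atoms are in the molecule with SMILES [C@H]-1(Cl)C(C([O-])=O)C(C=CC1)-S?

8

Hydrogens are implicit in SMILES; fill each atom to its normal valence:
  5 × C: 1 H each → 5
  1 × C: 2 H
  1 × C: no H
  1 × Cl: no H
  1 × O: no H
  1 × O (charge -1): no H
  1 × S: 1 H
  Total hydrogens = 8.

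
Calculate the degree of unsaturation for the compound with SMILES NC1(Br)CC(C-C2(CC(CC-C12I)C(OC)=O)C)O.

3

Molecular formula from the SMILES: C13H21BrINO3.
DoU = (2C + 2 + N − H − X)/2 = (2·13 + 2 + 1 − 21 − 2)/2 = 6/2 = 3.
(Structurally: 2 ring(s) + 1 π bond(s) = 3.)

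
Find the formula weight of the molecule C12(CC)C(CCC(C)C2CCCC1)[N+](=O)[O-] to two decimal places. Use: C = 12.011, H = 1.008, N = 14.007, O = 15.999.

Molecular formula: C13H23NO2.
M = 13×12.011 + 23×1.008 + 1×14.007 + 2×15.999 = 225.33 g/mol.

225.33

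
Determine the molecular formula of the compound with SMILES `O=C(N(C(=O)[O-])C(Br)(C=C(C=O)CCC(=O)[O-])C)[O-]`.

[C10H9BrNO7]3-

Heavy atoms from the SMILES: 1 Br, 10 C, 1 N, 7 O.
Implicit hydrogens by atom environment:
  5 × C: no H
  4 × O: no H
  3 × O (charge -1): no H
  2 × C: 2 H each → 4
  2 × C: 1 H each → 2
  1 × Br: no H
  1 × C: 3 H
  1 × N: no H
  Total hydrogens = 9.
Net charge -3.
Molecular formula: [C10H9BrNO7]3-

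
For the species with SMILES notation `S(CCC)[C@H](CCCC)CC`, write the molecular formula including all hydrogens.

Heavy atoms from the SMILES: 10 C, 1 S.
Implicit hydrogens by atom environment:
  6 × C: 2 H each → 12
  3 × C: 3 H each → 9
  1 × C: 1 H
  1 × S: no H
  Total hydrogens = 22.
Molecular formula: C10H22S

C10H22S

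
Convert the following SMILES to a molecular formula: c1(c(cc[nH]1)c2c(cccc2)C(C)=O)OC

Heavy atoms from the SMILES: 13 C, 1 N, 2 O.
Implicit hydrogens by atom environment:
  6 × C (aromatic): 1 H each → 6
  4 × C (aromatic): no H
  2 × C: 3 H each → 6
  2 × O: no H
  1 × C: no H
  1 × N (aromatic): 1 H
  Total hydrogens = 13.
Molecular formula: C13H13NO2

C13H13NO2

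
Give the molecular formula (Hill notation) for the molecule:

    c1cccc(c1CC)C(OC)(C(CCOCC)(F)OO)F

Heavy atoms from the SMILES: 15 C, 2 F, 4 O.
Implicit hydrogens by atom environment:
  4 × C: 2 H each → 8
  4 × C (aromatic): 1 H each → 4
  3 × C: 3 H each → 9
  3 × O: no H
  2 × C: no H
  2 × C (aromatic): no H
  2 × F: no H
  1 × O: 1 H
  Total hydrogens = 22.
Molecular formula: C15H22F2O4

C15H22F2O4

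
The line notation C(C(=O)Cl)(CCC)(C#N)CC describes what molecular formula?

Heavy atoms from the SMILES: 8 C, 1 Cl, 1 N, 1 O.
Implicit hydrogens by atom environment:
  3 × C: 2 H each → 6
  3 × C: no H
  2 × C: 3 H each → 6
  1 × Cl: no H
  1 × N: no H
  1 × O: no H
  Total hydrogens = 12.
Molecular formula: C8H12ClNO

C8H12ClNO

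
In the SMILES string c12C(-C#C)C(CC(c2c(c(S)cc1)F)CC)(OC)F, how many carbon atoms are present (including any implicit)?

The symbol for carbon appears 15 times in the SMILES. Lowercase c denotes aromatic carbon and counts toward C.

15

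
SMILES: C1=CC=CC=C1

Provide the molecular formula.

Heavy atoms from the SMILES: 6 C.
Implicit hydrogens by atom environment:
  6 × C (aromatic): 1 H each → 6
  Total hydrogens = 6.
Molecular formula: C6H6

C6H6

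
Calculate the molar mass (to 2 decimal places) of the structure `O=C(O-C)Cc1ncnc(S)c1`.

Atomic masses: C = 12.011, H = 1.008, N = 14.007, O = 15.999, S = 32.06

184.21

Molecular formula: C7H8N2O2S.
M = 7×12.011 + 8×1.008 + 2×14.007 + 2×15.999 + 1×32.06 = 184.21 g/mol.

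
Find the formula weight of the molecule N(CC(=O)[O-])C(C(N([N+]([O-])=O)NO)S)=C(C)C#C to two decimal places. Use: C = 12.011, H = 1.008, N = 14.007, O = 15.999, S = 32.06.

275.26

Molecular formula: C8H11N4O5S-.
M = 8×12.011 + 11×1.008 + 4×14.007 + 5×15.999 + 1×32.06 = 275.26 g/mol.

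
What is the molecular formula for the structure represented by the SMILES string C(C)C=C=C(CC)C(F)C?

Heavy atoms from the SMILES: 9 C, 1 F.
Implicit hydrogens by atom environment:
  3 × C: 3 H each → 9
  2 × C: 2 H each → 4
  2 × C: 1 H each → 2
  2 × C: no H
  1 × F: no H
  Total hydrogens = 15.
Molecular formula: C9H15F

C9H15F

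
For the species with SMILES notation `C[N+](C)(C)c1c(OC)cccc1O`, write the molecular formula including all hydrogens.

Heavy atoms from the SMILES: 10 C, 1 N, 2 O.
Implicit hydrogens by atom environment:
  4 × C: 3 H each → 12
  3 × C (aromatic): 1 H each → 3
  3 × C (aromatic): no H
  1 × N (charge +1): no H
  1 × O: 1 H
  1 × O: no H
  Total hydrogens = 16.
Net charge +1.
Molecular formula: C10H16NO2+

C10H16NO2+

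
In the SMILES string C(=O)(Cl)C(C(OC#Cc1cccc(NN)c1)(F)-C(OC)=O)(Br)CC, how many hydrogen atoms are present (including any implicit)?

Hydrogens are implicit in SMILES; fill each atom to its normal valence:
  6 × C: no H
  4 × C (aromatic): 1 H each → 4
  4 × O: no H
  2 × C: 3 H each → 6
  2 × C (aromatic): no H
  1 × Br: no H
  1 × C: 2 H
  1 × Cl: no H
  1 × F: no H
  1 × N: 2 H
  1 × N: 1 H
  Total hydrogens = 15.

15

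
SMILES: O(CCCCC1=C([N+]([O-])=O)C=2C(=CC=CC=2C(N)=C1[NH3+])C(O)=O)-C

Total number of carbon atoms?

16

The symbol for carbon appears 16 times in the SMILES.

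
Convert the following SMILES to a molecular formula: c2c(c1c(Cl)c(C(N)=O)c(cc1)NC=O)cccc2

C14H11ClN2O2

Heavy atoms from the SMILES: 14 C, 1 Cl, 2 N, 2 O.
Implicit hydrogens by atom environment:
  7 × C (aromatic): 1 H each → 7
  5 × C (aromatic): no H
  2 × O: no H
  1 × C: 1 H
  1 × C: no H
  1 × Cl: no H
  1 × N: 2 H
  1 × N: 1 H
  Total hydrogens = 11.
Molecular formula: C14H11ClN2O2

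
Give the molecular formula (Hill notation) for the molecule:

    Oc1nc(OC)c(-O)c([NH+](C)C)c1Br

Heavy atoms from the SMILES: 1 Br, 8 C, 2 N, 3 O.
Implicit hydrogens by atom environment:
  5 × C (aromatic): no H
  3 × C: 3 H each → 9
  2 × O: 1 H each → 2
  1 × Br: no H
  1 × N (charge +1): 1 H
  1 × N (aromatic): no H
  1 × O: no H
  Total hydrogens = 12.
Net charge +1.
Molecular formula: C8H12BrN2O3+

C8H12BrN2O3+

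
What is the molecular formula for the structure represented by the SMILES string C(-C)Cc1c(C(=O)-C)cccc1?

Heavy atoms from the SMILES: 11 C, 1 O.
Implicit hydrogens by atom environment:
  4 × C (aromatic): 1 H each → 4
  2 × C: 3 H each → 6
  2 × C: 2 H each → 4
  2 × C (aromatic): no H
  1 × C: no H
  1 × O: no H
  Total hydrogens = 14.
Molecular formula: C11H14O

C11H14O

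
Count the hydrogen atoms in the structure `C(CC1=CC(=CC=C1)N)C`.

Hydrogens are implicit in SMILES; fill each atom to its normal valence:
  4 × C (aromatic): 1 H each → 4
  2 × C: 2 H each → 4
  2 × C (aromatic): no H
  1 × C: 3 H
  1 × N: 2 H
  Total hydrogens = 13.

13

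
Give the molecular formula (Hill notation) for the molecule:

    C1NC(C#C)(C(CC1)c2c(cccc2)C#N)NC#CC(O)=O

Heavy atoms from the SMILES: 17 C, 3 N, 2 O.
Implicit hydrogens by atom environment:
  6 × C: no H
  4 × C (aromatic): 1 H each → 4
  3 × C: 2 H each → 6
  2 × C: 1 H each → 2
  2 × C (aromatic): no H
  2 × N: 1 H each → 2
  1 × N: no H
  1 × O: 1 H
  1 × O: no H
  Total hydrogens = 15.
Molecular formula: C17H15N3O2

C17H15N3O2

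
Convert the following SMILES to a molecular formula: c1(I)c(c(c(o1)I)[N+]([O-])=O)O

Heavy atoms from the SMILES: 4 C, 2 I, 1 N, 4 O.
Implicit hydrogens by atom environment:
  4 × C (aromatic): no H
  2 × I: no H
  1 × N (charge +1): no H
  1 × O: 1 H
  1 × O (aromatic): no H
  1 × O: no H
  1 × O (charge -1): no H
  Total hydrogens = 1.
Molecular formula: C4HI2NO4

C4HI2NO4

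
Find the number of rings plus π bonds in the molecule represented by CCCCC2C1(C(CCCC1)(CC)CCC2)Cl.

2

Molecular formula from the SMILES: C16H29Cl.
DoU = (2C + 2 + N − H − X)/2 = (2·16 + 2 + 0 − 29 − 1)/2 = 4/2 = 2.
(Structurally: 2 ring(s) + 0 π bond(s) = 2.)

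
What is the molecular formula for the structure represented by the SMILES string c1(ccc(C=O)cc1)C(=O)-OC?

C9H8O3

Heavy atoms from the SMILES: 9 C, 3 O.
Implicit hydrogens by atom environment:
  4 × C (aromatic): 1 H each → 4
  3 × O: no H
  2 × C (aromatic): no H
  1 × C: 3 H
  1 × C: 1 H
  1 × C: no H
  Total hydrogens = 8.
Molecular formula: C9H8O3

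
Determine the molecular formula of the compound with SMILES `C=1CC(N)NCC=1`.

C5H10N2

Heavy atoms from the SMILES: 5 C, 2 N.
Implicit hydrogens by atom environment:
  3 × C: 1 H each → 3
  2 × C: 2 H each → 4
  1 × N: 2 H
  1 × N: 1 H
  Total hydrogens = 10.
Molecular formula: C5H10N2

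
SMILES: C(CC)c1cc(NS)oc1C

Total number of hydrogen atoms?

13

Hydrogens are implicit in SMILES; fill each atom to its normal valence:
  3 × C (aromatic): no H
  2 × C: 3 H each → 6
  2 × C: 2 H each → 4
  1 × C (aromatic): 1 H
  1 × N: 1 H
  1 × O (aromatic): no H
  1 × S: 1 H
  Total hydrogens = 13.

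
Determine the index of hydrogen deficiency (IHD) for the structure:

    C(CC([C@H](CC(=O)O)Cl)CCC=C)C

2

Molecular formula from the SMILES: C11H19ClO2.
DoU = (2C + 2 + N − H − X)/2 = (2·11 + 2 + 0 − 19 − 1)/2 = 4/2 = 2.
(Structurally: 0 ring(s) + 2 π bond(s) = 2.)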